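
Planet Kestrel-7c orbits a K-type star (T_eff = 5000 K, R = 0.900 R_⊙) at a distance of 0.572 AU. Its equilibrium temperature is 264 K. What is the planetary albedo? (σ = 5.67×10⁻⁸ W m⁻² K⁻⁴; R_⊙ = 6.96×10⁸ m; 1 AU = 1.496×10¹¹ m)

R_⋆ = 0.900 × 6.96×10⁸ = 6.26×10⁸ m.
d = 0.572 AU = 8.56×10¹⁰ m.
L = 4πR_⋆²σT_⋆⁴ = 4π(6.26×10⁸)² × 5.67×10⁻⁸ × (5000)⁴ = 1.75×10²⁶ W.
S = L/(4πd²) = 1900 W m⁻².
From T_eq⁴ = S(1−A)/(4σ): 1−A = 4σT_eq⁴/S.
1−A = 4 × 5.67×10⁻⁸ × (264)⁴ / 1900 = 0.580.

A ≈ 0.42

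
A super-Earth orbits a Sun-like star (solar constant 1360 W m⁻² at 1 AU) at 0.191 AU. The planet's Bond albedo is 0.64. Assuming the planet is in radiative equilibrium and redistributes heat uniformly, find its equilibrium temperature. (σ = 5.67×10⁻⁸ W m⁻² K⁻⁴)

Flux at 0.191 AU: S = 1360/0.191² = 3.73×10⁴ W m⁻².
Energy balance: absorbed = emitted ⇒ πR²·S(1−A) = 4πR²·σT_eq⁴, so T_eq⁴ = S(1−A)/(4σ).
T_eq = [3.73×10⁴ × 0.36 / (4 × 5.67×10⁻⁸)]^(1/4) = (5.92×10¹⁰)^(1/4) = 493 K.

T_eq ≈ 493 K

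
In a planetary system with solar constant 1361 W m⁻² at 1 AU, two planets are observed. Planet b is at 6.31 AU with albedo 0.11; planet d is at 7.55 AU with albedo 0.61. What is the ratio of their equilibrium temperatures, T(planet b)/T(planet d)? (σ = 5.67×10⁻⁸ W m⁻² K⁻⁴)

T₁/T₂ ≈ 1.344

T_eq = [S₀(1−A)/(4σd²)]^(1/4), so T ∝ (1−A)^(1/4) / √d.
T₁ = [1361×0.89/(4×5.67×10⁻⁸×6.31²)]^(1/4) = 107.62 K.
T₂ = [1361×0.39/(4×5.67×10⁻⁸×7.55²)]^(1/4) = 80.05 K.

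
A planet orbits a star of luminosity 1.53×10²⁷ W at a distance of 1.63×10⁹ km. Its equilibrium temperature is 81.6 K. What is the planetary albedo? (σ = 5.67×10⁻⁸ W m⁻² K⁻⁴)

d = 1.63×10⁹ km = 1.63×10¹² m.
Flux: S = L/(4πd²) = 1.53×10²⁷/(4π×(1.63×10¹²)²) = 45.8 W m⁻².
From T_eq⁴ = S(1−A)/(4σ): 1−A = 4σT_eq⁴/S.
1−A = 4 × 5.67×10⁻⁸ × (81.6)⁴ / 45.8 = 0.219.

A ≈ 0.78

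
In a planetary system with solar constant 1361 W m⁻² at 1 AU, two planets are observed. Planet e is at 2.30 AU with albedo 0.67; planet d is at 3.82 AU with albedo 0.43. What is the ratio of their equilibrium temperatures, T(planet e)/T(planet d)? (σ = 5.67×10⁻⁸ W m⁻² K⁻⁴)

T₁/T₂ ≈ 1.124

T_eq = [S₀(1−A)/(4σd²)]^(1/4), so T ∝ (1−A)^(1/4) / √d.
T₁ = [1361×0.33/(4×5.67×10⁻⁸×2.30²)]^(1/4) = 139.10 K.
T₂ = [1361×0.57/(4×5.67×10⁻⁸×3.82²)]^(1/4) = 123.73 K.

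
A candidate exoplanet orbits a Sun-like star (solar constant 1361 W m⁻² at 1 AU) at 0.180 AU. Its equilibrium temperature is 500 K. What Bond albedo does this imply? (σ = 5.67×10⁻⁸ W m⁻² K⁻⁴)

A ≈ 0.66

Flux at 0.180 AU: S = 1361/0.180² = 4.20×10⁴ W m⁻².
From T_eq⁴ = S(1−A)/(4σ): 1−A = 4σT_eq⁴/S.
1−A = 4 × 5.67×10⁻⁸ × (500)⁴ / 4.20×10⁴ = 0.337.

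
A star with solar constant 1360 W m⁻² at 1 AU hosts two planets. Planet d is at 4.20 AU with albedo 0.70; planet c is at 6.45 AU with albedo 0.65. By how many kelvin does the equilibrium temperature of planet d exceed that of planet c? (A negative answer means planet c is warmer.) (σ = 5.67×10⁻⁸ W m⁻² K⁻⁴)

T_eq = [S₀(1−A)/(4σd²)]^(1/4), so T ∝ (1−A)^(1/4) / √d.
T₁ = [1360×0.30/(4×5.67×10⁻⁸×4.20²)]^(1/4) = 100.49 K.
T₂ = [1360×0.35/(4×5.67×10⁻⁸×6.45²)]^(1/4) = 84.28 K.

ΔT ≈ 16.2 K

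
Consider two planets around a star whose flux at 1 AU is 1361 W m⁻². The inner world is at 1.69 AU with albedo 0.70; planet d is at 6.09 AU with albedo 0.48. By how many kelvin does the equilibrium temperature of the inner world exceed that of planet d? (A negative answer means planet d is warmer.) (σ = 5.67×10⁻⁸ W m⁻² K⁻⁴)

T_eq = [S₀(1−A)/(4σd²)]^(1/4), so T ∝ (1−A)^(1/4) / √d.
T₁ = [1361×0.30/(4×5.67×10⁻⁸×1.69²)]^(1/4) = 158.45 K.
T₂ = [1361×0.52/(4×5.67×10⁻⁸×6.09²)]^(1/4) = 95.77 K.

ΔT ≈ 62.7 K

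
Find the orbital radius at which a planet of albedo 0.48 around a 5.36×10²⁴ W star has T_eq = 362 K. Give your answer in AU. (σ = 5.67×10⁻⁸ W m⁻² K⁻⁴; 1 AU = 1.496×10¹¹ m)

From T_eq⁴ = L(1−A)/(16πσd²): d = √[L(1−A)/(16πσT_eq⁴)].
d = √[5.36×10²⁴ × 0.52 / (16π × 5.67×10⁻⁸ × (362)⁴)] = 7.55×10⁹ m = 0.0504 AU.

d ≈ 0.0504 AU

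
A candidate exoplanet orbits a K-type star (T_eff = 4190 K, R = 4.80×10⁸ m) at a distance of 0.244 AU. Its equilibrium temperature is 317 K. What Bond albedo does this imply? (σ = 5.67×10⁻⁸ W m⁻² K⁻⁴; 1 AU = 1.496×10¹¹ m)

d = 0.244 AU = 3.65×10¹⁰ m.
L = 4πR_⋆²σT_⋆⁴ = 4π(4.80×10⁸)² × 5.67×10⁻⁸ × (4190)⁴ = 5.06×10²⁵ W.
S = L/(4πd²) = 3020 W m⁻².
From T_eq⁴ = S(1−A)/(4σ): 1−A = 4σT_eq⁴/S.
1−A = 4 × 5.67×10⁻⁸ × (317)⁴ / 3020 = 0.758.

A ≈ 0.24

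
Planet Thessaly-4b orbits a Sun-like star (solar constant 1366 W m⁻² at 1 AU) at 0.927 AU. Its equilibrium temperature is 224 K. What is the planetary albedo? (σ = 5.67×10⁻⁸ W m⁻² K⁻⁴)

A ≈ 0.64

Flux at 0.927 AU: S = 1366/0.927² = 1590 W m⁻².
From T_eq⁴ = S(1−A)/(4σ): 1−A = 4σT_eq⁴/S.
1−A = 4 × 5.67×10⁻⁸ × (224)⁴ / 1590 = 0.359.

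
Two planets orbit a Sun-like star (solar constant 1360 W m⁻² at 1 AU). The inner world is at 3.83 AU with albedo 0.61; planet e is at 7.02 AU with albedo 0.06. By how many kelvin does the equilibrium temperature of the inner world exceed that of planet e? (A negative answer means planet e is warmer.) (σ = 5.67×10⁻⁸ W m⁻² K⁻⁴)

ΔT ≈ 9.0 K

T_eq = [S₀(1−A)/(4σd²)]^(1/4), so T ∝ (1−A)^(1/4) / √d.
T₁ = [1360×0.39/(4×5.67×10⁻⁸×3.83²)]^(1/4) = 112.37 K.
T₂ = [1360×0.94/(4×5.67×10⁻⁸×7.02²)]^(1/4) = 103.42 K.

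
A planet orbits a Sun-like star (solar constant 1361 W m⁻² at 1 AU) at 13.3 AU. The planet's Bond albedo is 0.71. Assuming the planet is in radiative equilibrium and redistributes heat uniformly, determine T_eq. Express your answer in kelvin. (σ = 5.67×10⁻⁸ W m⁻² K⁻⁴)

T_eq ≈ 56.0 K

Flux at 13.3 AU: S = 1361/13.3² = 7.69 W m⁻².
Energy balance: absorbed = emitted ⇒ πR²·S(1−A) = 4πR²·σT_eq⁴, so T_eq⁴ = S(1−A)/(4σ).
T_eq = [7.69 × 0.29 / (4 × 5.67×10⁻⁸)]^(1/4) = (9.84×10⁶)^(1/4) = 56.0 K.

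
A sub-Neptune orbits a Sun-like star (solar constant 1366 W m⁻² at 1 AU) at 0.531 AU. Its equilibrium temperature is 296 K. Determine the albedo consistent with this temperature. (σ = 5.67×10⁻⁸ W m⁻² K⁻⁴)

A ≈ 0.64

Flux at 0.531 AU: S = 1366/0.531² = 4840 W m⁻².
From T_eq⁴ = S(1−A)/(4σ): 1−A = 4σT_eq⁴/S.
1−A = 4 × 5.67×10⁻⁸ × (296)⁴ / 4840 = 0.359.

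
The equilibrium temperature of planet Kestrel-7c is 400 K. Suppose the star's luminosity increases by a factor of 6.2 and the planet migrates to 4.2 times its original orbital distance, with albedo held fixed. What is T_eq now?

T_eq ≈ 308 K

T_eq ∝ L^(1/4) · d^(−1/2).
T′ = 400 × 6.2^(1/4) / 4.2^(1/2) = 308 K.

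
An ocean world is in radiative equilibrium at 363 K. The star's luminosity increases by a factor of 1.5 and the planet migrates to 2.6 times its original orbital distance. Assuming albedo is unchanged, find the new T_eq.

T_eq ≈ 249 K

T_eq ∝ L^(1/4) · d^(−1/2).
T′ = 363 × 1.5^(1/4) / 2.6^(1/2) = 249 K.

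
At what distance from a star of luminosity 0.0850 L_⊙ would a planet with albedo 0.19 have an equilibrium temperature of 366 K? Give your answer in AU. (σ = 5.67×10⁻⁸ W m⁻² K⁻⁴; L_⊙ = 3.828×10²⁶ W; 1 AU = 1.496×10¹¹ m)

L = 0.0850 × 3.828×10²⁶ = 3.25×10²⁵ W.
From T_eq⁴ = L(1−A)/(16πσd²): d = √[L(1−A)/(16πσT_eq⁴)].
d = √[3.25×10²⁵ × 0.81 / (16π × 5.67×10⁻⁸ × (366)⁴)] = 2.27×10¹⁰ m = 0.152 AU.

d ≈ 0.152 AU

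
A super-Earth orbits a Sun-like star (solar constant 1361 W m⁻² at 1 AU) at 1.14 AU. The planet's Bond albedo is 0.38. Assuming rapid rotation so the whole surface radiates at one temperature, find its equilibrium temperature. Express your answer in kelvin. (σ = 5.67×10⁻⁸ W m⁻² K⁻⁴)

T_eq ≈ 231 K

Flux at 1.14 AU: S = 1361/1.14² = 1050 W m⁻².
Energy balance: absorbed = emitted ⇒ πR²·S(1−A) = 4πR²·σT_eq⁴, so T_eq⁴ = S(1−A)/(4σ).
T_eq = [1050 × 0.62 / (4 × 5.67×10⁻⁸)]^(1/4) = (2.86×10⁹)^(1/4) = 231 K.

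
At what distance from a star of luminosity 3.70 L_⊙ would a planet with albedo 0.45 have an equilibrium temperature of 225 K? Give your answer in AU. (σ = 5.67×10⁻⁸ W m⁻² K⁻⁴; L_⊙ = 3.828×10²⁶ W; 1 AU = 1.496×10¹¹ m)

d ≈ 2.18 AU

L = 3.70 × 3.828×10²⁶ = 1.42×10²⁷ W.
From T_eq⁴ = L(1−A)/(16πσd²): d = √[L(1−A)/(16πσT_eq⁴)].
d = √[1.42×10²⁷ × 0.55 / (16π × 5.67×10⁻⁸ × (225)⁴)] = 3.27×10¹¹ m = 2.18 AU.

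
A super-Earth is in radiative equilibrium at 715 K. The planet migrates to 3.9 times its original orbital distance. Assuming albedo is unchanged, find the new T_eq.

T_eq ∝ L^(1/4) · d^(−1/2).
T′ = 715 / 3.9^(1/2) = 362 K.

T_eq ≈ 362 K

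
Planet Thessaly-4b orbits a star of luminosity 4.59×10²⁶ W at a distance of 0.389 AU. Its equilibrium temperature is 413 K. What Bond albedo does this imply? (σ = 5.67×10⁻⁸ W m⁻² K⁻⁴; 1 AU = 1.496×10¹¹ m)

A ≈ 0.39

d = 0.389 AU = 5.82×10¹⁰ m.
Flux: S = L/(4πd²) = 4.59×10²⁶/(4π×(5.82×10¹⁰)²) = 1.08×10⁴ W m⁻².
From T_eq⁴ = S(1−A)/(4σ): 1−A = 4σT_eq⁴/S.
1−A = 4 × 5.67×10⁻⁸ × (413)⁴ / 1.08×10⁴ = 0.612.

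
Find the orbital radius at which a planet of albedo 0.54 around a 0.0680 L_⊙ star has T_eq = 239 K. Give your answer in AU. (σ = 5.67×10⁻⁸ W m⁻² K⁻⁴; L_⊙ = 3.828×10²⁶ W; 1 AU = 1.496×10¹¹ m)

d ≈ 0.240 AU

L = 0.0680 × 3.828×10²⁶ = 2.60×10²⁵ W.
From T_eq⁴ = L(1−A)/(16πσd²): d = √[L(1−A)/(16πσT_eq⁴)].
d = √[2.60×10²⁵ × 0.46 / (16π × 5.67×10⁻⁸ × (239)⁴)] = 3.59×10¹⁰ m = 0.240 AU.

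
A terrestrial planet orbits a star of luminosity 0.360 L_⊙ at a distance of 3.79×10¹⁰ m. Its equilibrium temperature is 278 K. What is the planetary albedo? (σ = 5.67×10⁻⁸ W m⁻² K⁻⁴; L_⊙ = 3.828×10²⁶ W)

L = 0.360 × 3.828×10²⁶ = 1.38×10²⁶ W.
Flux: S = L/(4πd²) = 1.38×10²⁶/(4π×(3.79×10¹⁰)²) = 7630 W m⁻².
From T_eq⁴ = S(1−A)/(4σ): 1−A = 4σT_eq⁴/S.
1−A = 4 × 5.67×10⁻⁸ × (278)⁴ / 7630 = 0.177.

A ≈ 0.82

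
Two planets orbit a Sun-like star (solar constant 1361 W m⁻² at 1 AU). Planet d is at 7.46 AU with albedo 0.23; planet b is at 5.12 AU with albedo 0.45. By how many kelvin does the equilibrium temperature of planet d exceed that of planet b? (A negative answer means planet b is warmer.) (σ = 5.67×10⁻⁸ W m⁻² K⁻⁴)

T_eq = [S₀(1−A)/(4σd²)]^(1/4), so T ∝ (1−A)^(1/4) / √d.
T₁ = [1361×0.77/(4×5.67×10⁻⁸×7.46²)]^(1/4) = 95.46 K.
T₂ = [1361×0.55/(4×5.67×10⁻⁸×5.12²)]^(1/4) = 105.93 K.

ΔT ≈ -10.5 K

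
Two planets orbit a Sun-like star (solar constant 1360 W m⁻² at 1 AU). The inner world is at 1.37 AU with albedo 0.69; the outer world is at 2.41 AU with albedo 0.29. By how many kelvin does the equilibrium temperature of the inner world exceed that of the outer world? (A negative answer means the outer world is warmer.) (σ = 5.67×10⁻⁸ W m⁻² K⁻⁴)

ΔT ≈ 12.9 K

T_eq = [S₀(1−A)/(4σd²)]^(1/4), so T ∝ (1−A)^(1/4) / √d.
T₁ = [1360×0.31/(4×5.67×10⁻⁸×1.37²)]^(1/4) = 177.40 K.
T₂ = [1360×0.71/(4×5.67×10⁻⁸×2.41²)]^(1/4) = 164.54 K.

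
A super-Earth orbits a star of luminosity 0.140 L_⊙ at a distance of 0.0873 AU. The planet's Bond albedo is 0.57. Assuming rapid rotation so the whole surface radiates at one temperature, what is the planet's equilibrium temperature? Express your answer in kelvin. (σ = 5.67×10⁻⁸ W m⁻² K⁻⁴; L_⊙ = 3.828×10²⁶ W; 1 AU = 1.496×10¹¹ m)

d = 0.0873 AU = 1.31×10¹⁰ m.
L = 0.140 × 3.828×10²⁶ = 5.36×10²⁵ W.
Flux: S = L/(4πd²) = 5.36×10²⁵/(4π×(1.31×10¹⁰)²) = 2.50×10⁴ W m⁻².
Energy balance: absorbed = emitted ⇒ πR²·S(1−A) = 4πR²·σT_eq⁴, so T_eq⁴ = S(1−A)/(4σ).
T_eq = [2.50×10⁴ × 0.43 / (4 × 5.67×10⁻⁸)]^(1/4) = (4.74×10¹⁰)^(1/4) = 467 K.

T_eq ≈ 467 K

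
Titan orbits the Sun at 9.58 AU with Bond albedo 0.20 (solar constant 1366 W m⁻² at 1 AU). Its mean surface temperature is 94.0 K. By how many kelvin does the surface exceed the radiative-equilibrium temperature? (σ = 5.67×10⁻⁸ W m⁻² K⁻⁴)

S = 1366/9.58² = 14.88 W m⁻².
T_eq = [S(1−A)/(4σ)]^(1/4) = [14.88×0.80/(4×5.67×10⁻⁸)]^(1/4) = 85.1 K.
ΔT = T_surf − T_eq = 94 − 85.1.

ΔT ≈ 8.9 K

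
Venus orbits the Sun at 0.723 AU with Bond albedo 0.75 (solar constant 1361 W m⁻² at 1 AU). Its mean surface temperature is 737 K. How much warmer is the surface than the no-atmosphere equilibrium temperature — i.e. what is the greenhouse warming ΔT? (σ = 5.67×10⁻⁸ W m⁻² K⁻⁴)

S = 1361/0.723² = 2604 W m⁻².
T_eq = [S(1−A)/(4σ)]^(1/4) = [2604×0.25/(4×5.67×10⁻⁸)]^(1/4) = 231.5 K.
ΔT = T_surf − T_eq = 737 − 231.5.

ΔT ≈ 505.5 K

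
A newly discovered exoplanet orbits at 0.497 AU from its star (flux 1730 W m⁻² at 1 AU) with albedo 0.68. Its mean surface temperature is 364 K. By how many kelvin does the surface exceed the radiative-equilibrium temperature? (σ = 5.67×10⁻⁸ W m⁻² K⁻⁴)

ΔT ≈ 48.7 K

S = 1730/0.497² = 7004 W m⁻².
T_eq = [S(1−A)/(4σ)]^(1/4) = [7004×0.32/(4×5.67×10⁻⁸)]^(1/4) = 315.3 K.
ΔT = T_surf − T_eq = 364 − 315.3.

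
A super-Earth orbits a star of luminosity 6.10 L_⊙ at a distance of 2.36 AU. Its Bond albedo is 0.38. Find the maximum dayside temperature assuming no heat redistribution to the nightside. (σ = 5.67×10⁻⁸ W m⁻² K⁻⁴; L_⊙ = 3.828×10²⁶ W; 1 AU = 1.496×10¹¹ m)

d = 2.36 AU = 3.53×10¹¹ m.
L = 6.10 × 3.828×10²⁶ = 2.34×10²⁷ W.
Flux: S = L/(4πd²) = 2.34×10²⁷/(4π×(3.53×10¹¹)²) = 1490 W m⁻².
With no redistribution each surface element balances locally: S(1−A) = σT⁴.
T = [1490 × 0.62 / 5.67×10⁻⁸]^(1/4) = (1.63×10¹⁰)^(1/4) = 357 K.

T_ss ≈ 357 K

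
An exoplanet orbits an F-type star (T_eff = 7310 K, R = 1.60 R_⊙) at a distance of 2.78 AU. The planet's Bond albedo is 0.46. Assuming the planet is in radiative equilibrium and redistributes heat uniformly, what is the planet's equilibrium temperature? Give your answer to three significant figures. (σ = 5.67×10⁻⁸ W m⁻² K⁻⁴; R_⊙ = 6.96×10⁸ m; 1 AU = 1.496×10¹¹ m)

R_⋆ = 1.60 × 6.96×10⁸ = 1.11×10⁹ m.
d = 2.78 AU = 4.16×10¹¹ m.
L = 4πR_⋆²σT_⋆⁴ = 4π(1.11×10⁹)² × 5.67×10⁻⁸ × (7310)⁴ = 2.52×10²⁷ W.
S = L/(4πd²) = 1160 W m⁻².
Energy balance: absorbed = emitted ⇒ πR²·S(1−A) = 4πR²·σT_eq⁴, so T_eq⁴ = S(1−A)/(4σ).
T_eq = [1160 × 0.54 / (4 × 5.67×10⁻⁸)]^(1/4) = (2.76×10⁹)^(1/4) = 229 K.

T_eq ≈ 229 K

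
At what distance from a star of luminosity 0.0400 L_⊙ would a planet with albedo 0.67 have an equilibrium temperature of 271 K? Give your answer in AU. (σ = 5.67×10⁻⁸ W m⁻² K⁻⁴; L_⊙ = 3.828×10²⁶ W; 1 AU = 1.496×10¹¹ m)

L = 0.0400 × 3.828×10²⁶ = 1.53×10²⁵ W.
From T_eq⁴ = L(1−A)/(16πσd²): d = √[L(1−A)/(16πσT_eq⁴)].
d = √[1.53×10²⁵ × 0.33 / (16π × 5.67×10⁻⁸ × (271)⁴)] = 1.81×10¹⁰ m = 0.121 AU.

d ≈ 0.121 AU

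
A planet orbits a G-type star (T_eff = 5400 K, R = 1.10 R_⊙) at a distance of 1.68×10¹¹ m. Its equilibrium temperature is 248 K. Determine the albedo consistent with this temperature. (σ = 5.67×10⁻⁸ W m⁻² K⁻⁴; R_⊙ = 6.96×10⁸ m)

R_⋆ = 1.10 × 6.96×10⁸ = 7.66×10⁸ m.
L = 4πR_⋆²σT_⋆⁴ = 4π(7.66×10⁸)² × 5.67×10⁻⁸ × (5400)⁴ = 3.55×10²⁶ W.
S = L/(4πd²) = 1000 W m⁻².
From T_eq⁴ = S(1−A)/(4σ): 1−A = 4σT_eq⁴/S.
1−A = 4 × 5.67×10⁻⁸ × (248)⁴ / 1000 = 0.857.

A ≈ 0.14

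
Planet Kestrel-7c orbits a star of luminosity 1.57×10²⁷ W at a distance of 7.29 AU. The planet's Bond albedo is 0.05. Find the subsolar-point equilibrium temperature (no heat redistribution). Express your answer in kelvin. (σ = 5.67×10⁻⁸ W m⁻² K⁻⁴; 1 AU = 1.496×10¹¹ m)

d = 7.29 AU = 1.09×10¹² m.
Flux: S = L/(4πd²) = 1.57×10²⁷/(4π×(1.09×10¹²)²) = 105 W m⁻².
At the subsolar point the surface absorbs S(1−A) and emits σT⁴ per unit area — no factor of 4, since only the local patch is in balance.
T = [105 × 0.95 / 5.67×10⁻⁸]^(1/4) = (1.76×10⁹)^(1/4) = 205 K.

T_ss ≈ 205 K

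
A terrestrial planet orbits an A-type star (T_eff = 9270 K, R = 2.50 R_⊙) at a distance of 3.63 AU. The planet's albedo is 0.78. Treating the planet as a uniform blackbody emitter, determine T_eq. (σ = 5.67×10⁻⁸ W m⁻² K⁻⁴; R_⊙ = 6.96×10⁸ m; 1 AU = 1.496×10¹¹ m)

T_eq ≈ 254 K

R_⋆ = 2.50 × 6.96×10⁸ = 1.74×10⁹ m.
d = 3.63 AU = 5.43×10¹¹ m.
L = 4πR_⋆²σT_⋆⁴ = 4π(1.74×10⁹)² × 5.67×10⁻⁸ × (9270)⁴ = 1.59×10²⁸ W.
S = L/(4πd²) = 4300 W m⁻².
Energy balance: absorbed = emitted ⇒ πR²·S(1−A) = 4πR²·σT_eq⁴, so T_eq⁴ = S(1−A)/(4σ).
T_eq = [4300 × 0.22 / (4 × 5.67×10⁻⁸)]^(1/4) = (4.17×10⁹)^(1/4) = 254 K.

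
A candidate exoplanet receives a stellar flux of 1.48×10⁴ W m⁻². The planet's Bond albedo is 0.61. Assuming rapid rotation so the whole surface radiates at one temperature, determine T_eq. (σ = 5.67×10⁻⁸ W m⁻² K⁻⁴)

T_eq ≈ 399 K

Energy balance: absorbed = emitted ⇒ πR²·S(1−A) = 4πR²·σT_eq⁴, so T_eq⁴ = S(1−A)/(4σ).
T_eq = [1.48×10⁴ × 0.39 / (4 × 5.67×10⁻⁸)]^(1/4) = (2.54×10¹⁰)^(1/4) = 399 K.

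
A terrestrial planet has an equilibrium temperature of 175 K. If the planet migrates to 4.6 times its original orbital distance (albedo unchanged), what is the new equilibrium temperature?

T_eq ≈ 81.6 K

T_eq ∝ L^(1/4) · d^(−1/2).
T′ = 175 / 4.6^(1/2) = 81.6 K.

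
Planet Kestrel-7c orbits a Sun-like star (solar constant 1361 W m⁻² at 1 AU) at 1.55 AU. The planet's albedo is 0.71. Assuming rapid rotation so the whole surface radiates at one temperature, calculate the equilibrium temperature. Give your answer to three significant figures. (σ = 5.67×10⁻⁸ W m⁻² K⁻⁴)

Flux at 1.55 AU: S = 1361/1.55² = 566 W m⁻².
Energy balance: absorbed = emitted ⇒ πR²·S(1−A) = 4πR²·σT_eq⁴, so T_eq⁴ = S(1−A)/(4σ).
T_eq = [566 × 0.29 / (4 × 5.67×10⁻⁸)]^(1/4) = (7.24×10⁸)^(1/4) = 164 K.

T_eq ≈ 164 K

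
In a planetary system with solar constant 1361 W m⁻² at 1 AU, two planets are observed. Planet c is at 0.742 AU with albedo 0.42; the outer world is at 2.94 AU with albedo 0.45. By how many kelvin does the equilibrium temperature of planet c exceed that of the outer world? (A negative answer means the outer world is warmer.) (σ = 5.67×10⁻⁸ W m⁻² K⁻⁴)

T_eq = [S₀(1−A)/(4σd²)]^(1/4), so T ∝ (1−A)^(1/4) / √d.
T₁ = [1361×0.58/(4×5.67×10⁻⁸×0.742²)]^(1/4) = 281.97 K.
T₂ = [1361×0.55/(4×5.67×10⁻⁸×2.94²)]^(1/4) = 139.79 K.

ΔT ≈ 142.2 K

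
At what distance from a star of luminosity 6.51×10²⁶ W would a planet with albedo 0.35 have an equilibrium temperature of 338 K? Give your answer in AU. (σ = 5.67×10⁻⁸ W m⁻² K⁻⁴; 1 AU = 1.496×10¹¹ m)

d ≈ 0.713 AU

From T_eq⁴ = L(1−A)/(16πσd²): d = √[L(1−A)/(16πσT_eq⁴)].
d = √[6.51×10²⁶ × 0.65 / (16π × 5.67×10⁻⁸ × (338)⁴)] = 1.07×10¹¹ m = 0.713 AU.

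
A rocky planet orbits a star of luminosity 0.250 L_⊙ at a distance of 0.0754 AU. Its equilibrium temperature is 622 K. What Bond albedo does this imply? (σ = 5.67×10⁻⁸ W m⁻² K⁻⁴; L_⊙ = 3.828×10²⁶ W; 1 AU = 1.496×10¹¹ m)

d = 0.0754 AU = 1.13×10¹⁰ m.
L = 0.250 × 3.828×10²⁶ = 9.57×10²⁵ W.
Flux: S = L/(4πd²) = 9.57×10²⁵/(4π×(1.13×10¹⁰)²) = 5.99×10⁴ W m⁻².
From T_eq⁴ = S(1−A)/(4σ): 1−A = 4σT_eq⁴/S.
1−A = 4 × 5.67×10⁻⁸ × (622)⁴ / 5.99×10⁴ = 0.567.

A ≈ 0.43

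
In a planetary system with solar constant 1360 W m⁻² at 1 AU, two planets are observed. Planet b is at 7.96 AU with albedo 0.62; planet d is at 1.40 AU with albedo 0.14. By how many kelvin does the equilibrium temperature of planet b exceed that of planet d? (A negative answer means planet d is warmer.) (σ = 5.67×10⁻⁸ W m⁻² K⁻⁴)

T_eq = [S₀(1−A)/(4σd²)]^(1/4), so T ∝ (1−A)^(1/4) / √d.
T₁ = [1360×0.38/(4×5.67×10⁻⁸×7.96²)]^(1/4) = 77.44 K.
T₂ = [1360×0.86/(4×5.67×10⁻⁸×1.40²)]^(1/4) = 226.48 K.

ΔT ≈ -149.0 K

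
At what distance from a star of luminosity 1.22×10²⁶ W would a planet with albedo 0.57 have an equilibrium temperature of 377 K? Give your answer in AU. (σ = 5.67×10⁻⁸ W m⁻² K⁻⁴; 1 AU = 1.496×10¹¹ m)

From T_eq⁴ = L(1−A)/(16πσd²): d = √[L(1−A)/(16πσT_eq⁴)].
d = √[1.22×10²⁶ × 0.43 / (16π × 5.67×10⁻⁸ × (377)⁴)] = 3.02×10¹⁰ m = 0.202 AU.

d ≈ 0.202 AU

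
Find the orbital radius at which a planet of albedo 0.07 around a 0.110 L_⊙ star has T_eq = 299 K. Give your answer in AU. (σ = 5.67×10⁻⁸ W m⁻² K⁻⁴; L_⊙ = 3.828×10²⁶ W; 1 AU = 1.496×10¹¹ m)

d ≈ 0.277 AU

L = 0.110 × 3.828×10²⁶ = 4.21×10²⁵ W.
From T_eq⁴ = L(1−A)/(16πσd²): d = √[L(1−A)/(16πσT_eq⁴)].
d = √[4.21×10²⁵ × 0.93 / (16π × 5.67×10⁻⁸ × (299)⁴)] = 4.15×10¹⁰ m = 0.277 AU.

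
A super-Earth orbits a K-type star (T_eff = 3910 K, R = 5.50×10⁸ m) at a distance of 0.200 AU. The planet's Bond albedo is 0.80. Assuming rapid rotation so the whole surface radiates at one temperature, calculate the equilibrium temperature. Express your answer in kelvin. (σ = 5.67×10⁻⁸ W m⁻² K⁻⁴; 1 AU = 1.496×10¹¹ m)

d = 0.200 AU = 2.99×10¹⁰ m.
L = 4πR_⋆²σT_⋆⁴ = 4π(5.50×10⁸)² × 5.67×10⁻⁸ × (3910)⁴ = 5.04×10²⁵ W.
S = L/(4πd²) = 4480 W m⁻².
Energy balance: absorbed = emitted ⇒ πR²·S(1−A) = 4πR²·σT_eq⁴, so T_eq⁴ = S(1−A)/(4σ).
T_eq = [4480 × 0.20 / (4 × 5.67×10⁻⁸)]^(1/4) = (3.95×10⁹)^(1/4) = 251 K.

T_eq ≈ 251 K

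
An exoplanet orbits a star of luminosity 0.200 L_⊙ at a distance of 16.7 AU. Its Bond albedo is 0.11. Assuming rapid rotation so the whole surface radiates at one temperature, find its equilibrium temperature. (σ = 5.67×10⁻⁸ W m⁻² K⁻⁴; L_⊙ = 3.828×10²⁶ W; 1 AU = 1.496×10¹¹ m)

d = 16.7 AU = 2.50×10¹² m.
L = 0.200 × 3.828×10²⁶ = 7.66×10²⁵ W.
Flux: S = L/(4πd²) = 7.66×10²⁵/(4π×(2.50×10¹²)²) = 0.976 W m⁻².
Energy balance: absorbed = emitted ⇒ πR²·S(1−A) = 4πR²·σT_eq⁴, so T_eq⁴ = S(1−A)/(4σ).
T_eq = [0.976 × 0.89 / (4 × 5.67×10⁻⁸)]^(1/4) = (3.83×10⁶)^(1/4) = 44.2 K.

T_eq ≈ 44.2 K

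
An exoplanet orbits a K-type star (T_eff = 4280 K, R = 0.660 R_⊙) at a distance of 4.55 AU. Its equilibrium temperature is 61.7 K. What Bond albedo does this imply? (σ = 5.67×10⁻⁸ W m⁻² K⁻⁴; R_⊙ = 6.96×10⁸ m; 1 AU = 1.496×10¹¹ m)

R_⋆ = 0.660 × 6.96×10⁸ = 4.59×10⁸ m.
d = 4.55 AU = 6.81×10¹¹ m.
L = 4πR_⋆²σT_⋆⁴ = 4π(4.59×10⁸)² × 5.67×10⁻⁸ × (4280)⁴ = 5.05×10²⁵ W.
S = L/(4πd²) = 8.67 W m⁻².
From T_eq⁴ = S(1−A)/(4σ): 1−A = 4σT_eq⁴/S.
1−A = 4 × 5.67×10⁻⁸ × (61.7)⁴ / 8.67 = 0.379.

A ≈ 0.62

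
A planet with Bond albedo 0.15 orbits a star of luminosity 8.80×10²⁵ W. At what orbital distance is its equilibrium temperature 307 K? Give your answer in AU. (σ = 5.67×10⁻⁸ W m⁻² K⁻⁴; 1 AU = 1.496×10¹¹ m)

d ≈ 0.363 AU

From T_eq⁴ = L(1−A)/(16πσd²): d = √[L(1−A)/(16πσT_eq⁴)].
d = √[8.80×10²⁵ × 0.85 / (16π × 5.67×10⁻⁸ × (307)⁴)] = 5.44×10¹⁰ m = 0.363 AU.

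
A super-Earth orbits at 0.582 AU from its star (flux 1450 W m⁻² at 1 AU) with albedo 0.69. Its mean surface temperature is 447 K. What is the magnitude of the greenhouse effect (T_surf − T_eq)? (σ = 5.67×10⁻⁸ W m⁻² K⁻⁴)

S = 1450/0.582² = 4281 W m⁻².
T_eq = [S(1−A)/(4σ)]^(1/4) = [4281×0.31/(4×5.67×10⁻⁸)]^(1/4) = 276.6 K.
ΔT = T_surf − T_eq = 447 − 276.6.

ΔT ≈ 170.4 K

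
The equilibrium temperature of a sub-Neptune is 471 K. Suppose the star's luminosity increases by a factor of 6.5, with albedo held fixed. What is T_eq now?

T_eq ≈ 752 K

T_eq ∝ L^(1/4) · d^(−1/2).
T′ = 471 × 6.5^(1/4) = 752 K.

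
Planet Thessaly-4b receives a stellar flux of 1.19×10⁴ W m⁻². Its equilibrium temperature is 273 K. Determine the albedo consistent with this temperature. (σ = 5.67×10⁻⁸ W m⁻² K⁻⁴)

A ≈ 0.89

From T_eq⁴ = S(1−A)/(4σ): 1−A = 4σT_eq⁴/S.
1−A = 4 × 5.67×10⁻⁸ × (273)⁴ / 1.19×10⁴ = 0.106.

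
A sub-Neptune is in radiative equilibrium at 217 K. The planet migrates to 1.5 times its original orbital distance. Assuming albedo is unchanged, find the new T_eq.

T_eq ≈ 177 K

T_eq ∝ L^(1/4) · d^(−1/2).
T′ = 217 / 1.5^(1/2) = 177 K.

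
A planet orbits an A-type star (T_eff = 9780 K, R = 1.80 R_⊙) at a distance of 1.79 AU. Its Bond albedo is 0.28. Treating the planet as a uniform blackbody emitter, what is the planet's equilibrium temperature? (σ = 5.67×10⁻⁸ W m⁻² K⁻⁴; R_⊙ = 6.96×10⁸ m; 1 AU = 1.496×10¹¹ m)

R_⋆ = 1.80 × 6.96×10⁸ = 1.25×10⁹ m.
d = 1.79 AU = 2.68×10¹¹ m.
L = 4πR_⋆²σT_⋆⁴ = 4π(1.25×10⁹)² × 5.67×10⁻⁸ × (9780)⁴ = 1.02×10²⁸ W.
S = L/(4πd²) = 1.14×10⁴ W m⁻².
Energy balance: absorbed = emitted ⇒ πR²·S(1−A) = 4πR²·σT_eq⁴, so T_eq⁴ = S(1−A)/(4σ).
T_eq = [1.14×10⁴ × 0.72 / (4 × 5.67×10⁻⁸)]^(1/4) = (3.60×10¹⁰)^(1/4) = 436 K.

T_eq ≈ 436 K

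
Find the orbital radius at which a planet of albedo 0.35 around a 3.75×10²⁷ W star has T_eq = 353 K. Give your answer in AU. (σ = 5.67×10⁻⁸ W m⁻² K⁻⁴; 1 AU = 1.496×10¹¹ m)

From T_eq⁴ = L(1−A)/(16πσd²): d = √[L(1−A)/(16πσT_eq⁴)].
d = √[3.75×10²⁷ × 0.65 / (16π × 5.67×10⁻⁸ × (353)⁴)] = 2.35×10¹¹ m = 1.57 AU.

d ≈ 1.57 AU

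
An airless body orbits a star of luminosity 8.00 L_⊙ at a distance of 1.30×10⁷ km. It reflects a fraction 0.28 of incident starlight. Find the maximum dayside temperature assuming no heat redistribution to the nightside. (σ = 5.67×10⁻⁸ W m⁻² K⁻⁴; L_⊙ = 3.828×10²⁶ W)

T_ss ≈ 2070 K

d = 1.30×10⁷ km = 1.30×10¹⁰ m.
L = 8.00 × 3.828×10²⁶ = 3.06×10²⁷ W.
Flux: S = L/(4πd²) = 3.06×10²⁷/(4π×(1.30×10¹⁰)²) = 1.44×10⁶ W m⁻².
With no redistribution each surface element balances locally: S(1−A) = σT⁴.
T = [1.44×10⁶ × 0.72 / 5.67×10⁻⁸]^(1/4) = (1.83×10¹³)^(1/4) = 2070 K.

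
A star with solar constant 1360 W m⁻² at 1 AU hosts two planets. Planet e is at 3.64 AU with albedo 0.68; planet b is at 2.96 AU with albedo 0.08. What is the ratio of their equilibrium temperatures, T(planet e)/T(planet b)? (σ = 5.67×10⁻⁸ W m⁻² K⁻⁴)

T₁/T₂ ≈ 0.693

T_eq = [S₀(1−A)/(4σd²)]^(1/4), so T ∝ (1−A)^(1/4) / √d.
T₁ = [1360×0.32/(4×5.67×10⁻⁸×3.64²)]^(1/4) = 109.70 K.
T₂ = [1360×0.92/(4×5.67×10⁻⁸×2.96²)]^(1/4) = 158.41 K.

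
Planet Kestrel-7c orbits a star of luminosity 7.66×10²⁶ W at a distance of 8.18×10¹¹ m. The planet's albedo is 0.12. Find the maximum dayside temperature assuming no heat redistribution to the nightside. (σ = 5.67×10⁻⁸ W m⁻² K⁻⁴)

Flux: S = L/(4πd²) = 7.66×10²⁶/(4π×(8.18×10¹¹)²) = 91.1 W m⁻².
With no redistribution each surface element balances locally: S(1−A) = σT⁴.
T = [91.1 × 0.88 / 5.67×10⁻⁸]^(1/4) = (1.41×10⁹)^(1/4) = 194 K.

T_ss ≈ 194 K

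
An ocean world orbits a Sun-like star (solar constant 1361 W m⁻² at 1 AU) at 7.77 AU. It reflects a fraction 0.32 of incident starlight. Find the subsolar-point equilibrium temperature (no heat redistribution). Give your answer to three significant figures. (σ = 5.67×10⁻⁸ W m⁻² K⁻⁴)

Flux at 7.77 AU: S = 1361/7.77² = 22.5 W m⁻².
At the subsolar point the surface absorbs S(1−A) and emits σT⁴ per unit area — no factor of 4, since only the local patch is in balance.
T = [22.5 × 0.68 / 5.67×10⁻⁸]^(1/4) = (2.70×10⁸)^(1/4) = 128 K.

T_ss ≈ 128 K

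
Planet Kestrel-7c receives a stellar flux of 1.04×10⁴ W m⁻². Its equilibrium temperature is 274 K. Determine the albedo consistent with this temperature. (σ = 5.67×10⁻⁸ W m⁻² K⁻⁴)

From T_eq⁴ = S(1−A)/(4σ): 1−A = 4σT_eq⁴/S.
1−A = 4 × 5.67×10⁻⁸ × (274)⁴ / 1.04×10⁴ = 0.123.

A ≈ 0.88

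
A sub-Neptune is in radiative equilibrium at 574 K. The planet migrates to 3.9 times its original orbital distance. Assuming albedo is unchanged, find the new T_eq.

T_eq ∝ L^(1/4) · d^(−1/2).
T′ = 574 / 3.9^(1/2) = 291 K.

T_eq ≈ 291 K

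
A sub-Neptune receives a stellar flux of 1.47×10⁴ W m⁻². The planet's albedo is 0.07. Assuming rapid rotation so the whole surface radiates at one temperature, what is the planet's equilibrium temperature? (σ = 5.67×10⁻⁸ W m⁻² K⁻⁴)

T_eq ≈ 495 K

Energy balance: absorbed = emitted ⇒ πR²·S(1−A) = 4πR²·σT_eq⁴, so T_eq⁴ = S(1−A)/(4σ).
T_eq = [1.47×10⁴ × 0.93 / (4 × 5.67×10⁻⁸)]^(1/4) = (6.03×10¹⁰)^(1/4) = 495 K.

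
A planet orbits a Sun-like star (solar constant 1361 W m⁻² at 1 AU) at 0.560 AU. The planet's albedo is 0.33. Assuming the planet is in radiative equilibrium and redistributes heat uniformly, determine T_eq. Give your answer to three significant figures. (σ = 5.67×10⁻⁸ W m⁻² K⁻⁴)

Flux at 0.560 AU: S = 1361/0.560² = 4340 W m⁻².
Energy balance: absorbed = emitted ⇒ πR²·S(1−A) = 4πR²·σT_eq⁴, so T_eq⁴ = S(1−A)/(4σ).
T_eq = [4340 × 0.67 / (4 × 5.67×10⁻⁸)]^(1/4) = (1.28×10¹⁰)^(1/4) = 336 K.

T_eq ≈ 336 K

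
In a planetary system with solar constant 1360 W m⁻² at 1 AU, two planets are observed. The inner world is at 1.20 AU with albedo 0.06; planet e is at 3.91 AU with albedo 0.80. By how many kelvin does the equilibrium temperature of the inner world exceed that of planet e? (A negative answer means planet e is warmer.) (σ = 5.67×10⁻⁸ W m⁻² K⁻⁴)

T_eq = [S₀(1−A)/(4σd²)]^(1/4), so T ∝ (1−A)^(1/4) / √d.
T₁ = [1360×0.94/(4×5.67×10⁻⁸×1.20²)]^(1/4) = 250.13 K.
T₂ = [1360×0.20/(4×5.67×10⁻⁸×3.91²)]^(1/4) = 94.11 K.

ΔT ≈ 156.0 K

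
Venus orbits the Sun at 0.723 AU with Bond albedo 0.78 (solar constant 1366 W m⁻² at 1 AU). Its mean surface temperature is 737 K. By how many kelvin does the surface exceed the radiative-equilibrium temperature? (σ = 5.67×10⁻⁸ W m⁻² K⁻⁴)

ΔT ≈ 512.6 K

S = 1366/0.723² = 2613 W m⁻².
T_eq = [S(1−A)/(4σ)]^(1/4) = [2613×0.22/(4×5.67×10⁻⁸)]^(1/4) = 224.4 K.
ΔT = T_surf − T_eq = 737 − 224.4.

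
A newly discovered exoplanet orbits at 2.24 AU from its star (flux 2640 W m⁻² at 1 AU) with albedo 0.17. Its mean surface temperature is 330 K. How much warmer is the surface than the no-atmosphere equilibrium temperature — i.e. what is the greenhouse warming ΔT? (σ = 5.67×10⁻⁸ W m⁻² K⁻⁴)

S = 2640/2.24² = 526.1 W m⁻².
T_eq = [S(1−A)/(4σ)]^(1/4) = [526.1×0.83/(4×5.67×10⁻⁸)]^(1/4) = 209.5 K.
ΔT = T_surf − T_eq = 330 − 209.5.

ΔT ≈ 120.5 K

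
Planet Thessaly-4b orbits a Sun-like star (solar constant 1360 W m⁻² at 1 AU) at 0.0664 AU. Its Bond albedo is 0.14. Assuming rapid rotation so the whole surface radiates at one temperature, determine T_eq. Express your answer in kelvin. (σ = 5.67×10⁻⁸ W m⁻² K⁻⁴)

T_eq ≈ 1040 K

Flux at 0.0664 AU: S = 1360/0.0664² = 3.08×10⁵ W m⁻².
Energy balance: absorbed = emitted ⇒ πR²·S(1−A) = 4πR²·σT_eq⁴, so T_eq⁴ = S(1−A)/(4σ).
T_eq = [3.08×10⁵ × 0.86 / (4 × 5.67×10⁻⁸)]^(1/4) = (1.17×10¹²)^(1/4) = 1040 K.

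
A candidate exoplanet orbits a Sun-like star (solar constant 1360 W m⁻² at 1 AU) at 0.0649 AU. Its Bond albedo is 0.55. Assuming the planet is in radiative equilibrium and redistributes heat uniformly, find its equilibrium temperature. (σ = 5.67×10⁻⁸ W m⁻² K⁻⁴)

Flux at 0.0649 AU: S = 1360/0.0649² = 3.23×10⁵ W m⁻².
Energy balance: absorbed = emitted ⇒ πR²·S(1−A) = 4πR²·σT_eq⁴, so T_eq⁴ = S(1−A)/(4σ).
T_eq = [3.23×10⁵ × 0.45 / (4 × 5.67×10⁻⁸)]^(1/4) = (6.41×10¹¹)^(1/4) = 895 K.

T_eq ≈ 895 K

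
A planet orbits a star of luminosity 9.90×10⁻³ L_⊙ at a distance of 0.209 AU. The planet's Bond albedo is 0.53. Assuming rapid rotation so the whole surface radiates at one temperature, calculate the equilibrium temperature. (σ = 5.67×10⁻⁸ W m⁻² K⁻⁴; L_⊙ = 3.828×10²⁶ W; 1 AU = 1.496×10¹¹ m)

T_eq ≈ 159 K

d = 0.209 AU = 3.13×10¹⁰ m.
L = 9.90×10⁻³ × 3.828×10²⁶ = 3.79×10²⁴ W.
Flux: S = L/(4πd²) = 3.79×10²⁴/(4π×(3.13×10¹⁰)²) = 308 W m⁻².
Energy balance: absorbed = emitted ⇒ πR²·S(1−A) = 4πR²·σT_eq⁴, so T_eq⁴ = S(1−A)/(4σ).
T_eq = [308 × 0.47 / (4 × 5.67×10⁻⁸)]^(1/4) = (6.39×10⁸)^(1/4) = 159 K.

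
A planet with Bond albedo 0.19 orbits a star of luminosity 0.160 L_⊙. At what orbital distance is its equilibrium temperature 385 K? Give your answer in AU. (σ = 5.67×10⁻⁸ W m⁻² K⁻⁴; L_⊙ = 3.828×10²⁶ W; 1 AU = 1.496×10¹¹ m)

L = 0.160 × 3.828×10²⁶ = 6.12×10²⁵ W.
From T_eq⁴ = L(1−A)/(16πσd²): d = √[L(1−A)/(16πσT_eq⁴)].
d = √[6.12×10²⁵ × 0.81 / (16π × 5.67×10⁻⁸ × (385)⁴)] = 2.81×10¹⁰ m = 0.188 AU.

d ≈ 0.188 AU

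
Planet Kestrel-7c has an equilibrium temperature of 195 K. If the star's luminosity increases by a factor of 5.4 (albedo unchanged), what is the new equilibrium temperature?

T_eq ≈ 297 K

T_eq ∝ L^(1/4) · d^(−1/2).
T′ = 195 × 5.4^(1/4) = 297 K.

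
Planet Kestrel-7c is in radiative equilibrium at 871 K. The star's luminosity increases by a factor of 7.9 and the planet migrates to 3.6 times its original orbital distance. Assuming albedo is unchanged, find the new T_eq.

T_eq ≈ 770 K

T_eq ∝ L^(1/4) · d^(−1/2).
T′ = 871 × 7.9^(1/4) / 3.6^(1/2) = 770 K.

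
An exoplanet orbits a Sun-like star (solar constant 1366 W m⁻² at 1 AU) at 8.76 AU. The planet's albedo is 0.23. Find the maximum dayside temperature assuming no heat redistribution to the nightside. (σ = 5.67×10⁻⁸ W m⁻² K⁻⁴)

Flux at 8.76 AU: S = 1366/8.76² = 17.8 W m⁻².
With no redistribution each surface element balances locally: S(1−A) = σT⁴.
T = [17.8 × 0.77 / 5.67×10⁻⁸]^(1/4) = (2.42×10⁸)^(1/4) = 125 K.

T_ss ≈ 125 K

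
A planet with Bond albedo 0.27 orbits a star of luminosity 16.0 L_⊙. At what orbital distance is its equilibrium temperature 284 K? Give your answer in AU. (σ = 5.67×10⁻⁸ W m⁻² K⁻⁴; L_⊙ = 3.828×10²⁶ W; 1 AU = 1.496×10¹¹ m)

L = 16.0 × 3.828×10²⁶ = 6.12×10²⁷ W.
From T_eq⁴ = L(1−A)/(16πσd²): d = √[L(1−A)/(16πσT_eq⁴)].
d = √[6.12×10²⁷ × 0.73 / (16π × 5.67×10⁻⁸ × (284)⁴)] = 4.91×10¹¹ m = 3.28 AU.

d ≈ 3.28 AU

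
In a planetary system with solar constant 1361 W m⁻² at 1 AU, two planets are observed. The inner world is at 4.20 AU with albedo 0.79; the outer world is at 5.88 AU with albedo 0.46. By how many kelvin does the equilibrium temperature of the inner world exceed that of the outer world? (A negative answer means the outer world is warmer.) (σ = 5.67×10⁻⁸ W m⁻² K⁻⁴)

ΔT ≈ -6.5 K

T_eq = [S₀(1−A)/(4σd²)]^(1/4), so T ∝ (1−A)^(1/4) / √d.
T₁ = [1361×0.21/(4×5.67×10⁻⁸×4.20²)]^(1/4) = 91.94 K.
T₂ = [1361×0.54/(4×5.67×10⁻⁸×5.88²)]^(1/4) = 98.39 K.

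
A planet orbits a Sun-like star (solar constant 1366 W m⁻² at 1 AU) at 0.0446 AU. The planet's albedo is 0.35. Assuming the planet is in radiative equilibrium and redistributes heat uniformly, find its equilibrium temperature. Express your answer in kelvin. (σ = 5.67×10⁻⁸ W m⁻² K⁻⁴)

Flux at 0.0446 AU: S = 1366/0.0446² = 6.87×10⁵ W m⁻².
Energy balance: absorbed = emitted ⇒ πR²·S(1−A) = 4πR²·σT_eq⁴, so T_eq⁴ = S(1−A)/(4σ).
T_eq = [6.87×10⁵ × 0.65 / (4 × 5.67×10⁻⁸)]^(1/4) = (1.97×10¹²)^(1/4) = 1180 K.

T_eq ≈ 1180 K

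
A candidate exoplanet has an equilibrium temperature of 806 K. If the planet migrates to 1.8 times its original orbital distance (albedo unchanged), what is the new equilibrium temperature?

T_eq ≈ 601 K

T_eq ∝ L^(1/4) · d^(−1/2).
T′ = 806 / 1.8^(1/2) = 601 K.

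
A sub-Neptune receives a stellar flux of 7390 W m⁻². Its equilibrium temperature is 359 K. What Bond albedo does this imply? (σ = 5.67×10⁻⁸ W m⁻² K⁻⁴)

A ≈ 0.49

From T_eq⁴ = S(1−A)/(4σ): 1−A = 4σT_eq⁴/S.
1−A = 4 × 5.67×10⁻⁸ × (359)⁴ / 7390 = 0.510.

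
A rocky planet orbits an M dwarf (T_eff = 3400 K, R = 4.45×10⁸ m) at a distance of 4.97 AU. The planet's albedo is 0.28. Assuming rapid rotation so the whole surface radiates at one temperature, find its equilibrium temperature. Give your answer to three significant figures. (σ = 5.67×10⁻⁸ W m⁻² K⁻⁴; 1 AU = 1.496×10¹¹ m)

d = 4.97 AU = 7.44×10¹¹ m.
L = 4πR_⋆²σT_⋆⁴ = 4π(4.45×10⁸)² × 5.67×10⁻⁸ × (3400)⁴ = 1.89×10²⁵ W.
S = L/(4πd²) = 2.71 W m⁻².
Energy balance: absorbed = emitted ⇒ πR²·S(1−A) = 4πR²·σT_eq⁴, so T_eq⁴ = S(1−A)/(4σ).
T_eq = [2.71 × 0.72 / (4 × 5.67×10⁻⁸)]^(1/4) = (8.62×10⁶)^(1/4) = 54.2 K.

T_eq ≈ 54.2 K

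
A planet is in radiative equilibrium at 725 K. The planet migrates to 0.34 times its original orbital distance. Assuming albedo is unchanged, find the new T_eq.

T_eq ≈ 1240 K

T_eq ∝ L^(1/4) · d^(−1/2).
T′ = 725 / 0.34^(1/2) = 1240 K.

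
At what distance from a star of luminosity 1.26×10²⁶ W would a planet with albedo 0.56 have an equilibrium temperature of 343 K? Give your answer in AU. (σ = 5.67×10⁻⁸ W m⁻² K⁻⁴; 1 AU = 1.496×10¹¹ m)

d ≈ 0.251 AU

From T_eq⁴ = L(1−A)/(16πσd²): d = √[L(1−A)/(16πσT_eq⁴)].
d = √[1.26×10²⁶ × 0.44 / (16π × 5.67×10⁻⁸ × (343)⁴)] = 3.75×10¹⁰ m = 0.251 AU.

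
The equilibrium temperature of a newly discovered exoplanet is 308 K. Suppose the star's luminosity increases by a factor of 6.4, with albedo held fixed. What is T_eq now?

T_eq ∝ L^(1/4) · d^(−1/2).
T′ = 308 × 6.4^(1/4) = 490 K.

T_eq ≈ 490 K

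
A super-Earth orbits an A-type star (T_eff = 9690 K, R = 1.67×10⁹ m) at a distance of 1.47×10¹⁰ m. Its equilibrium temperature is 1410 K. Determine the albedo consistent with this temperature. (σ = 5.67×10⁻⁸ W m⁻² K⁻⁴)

A ≈ 0.86

L = 4πR_⋆²σT_⋆⁴ = 4π(1.67×10⁹)² × 5.67×10⁻⁸ × (9690)⁴ = 1.75×10²⁸ W.
S = L/(4πd²) = 6.45×10⁶ W m⁻².
From T_eq⁴ = S(1−A)/(4σ): 1−A = 4σT_eq⁴/S.
1−A = 4 × 5.67×10⁻⁸ × (1410)⁴ / 6.45×10⁶ = 0.139.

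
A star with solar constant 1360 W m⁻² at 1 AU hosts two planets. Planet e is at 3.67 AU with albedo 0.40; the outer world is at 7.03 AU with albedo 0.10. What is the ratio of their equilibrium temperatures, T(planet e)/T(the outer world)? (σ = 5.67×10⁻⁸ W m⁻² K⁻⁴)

T_eq = [S₀(1−A)/(4σd²)]^(1/4), so T ∝ (1−A)^(1/4) / √d.
T₁ = [1360×0.60/(4×5.67×10⁻⁸×3.67²)]^(1/4) = 127.84 K.
T₂ = [1360×0.90/(4×5.67×10⁻⁸×7.03²)]^(1/4) = 102.22 K.

T₁/T₂ ≈ 1.251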